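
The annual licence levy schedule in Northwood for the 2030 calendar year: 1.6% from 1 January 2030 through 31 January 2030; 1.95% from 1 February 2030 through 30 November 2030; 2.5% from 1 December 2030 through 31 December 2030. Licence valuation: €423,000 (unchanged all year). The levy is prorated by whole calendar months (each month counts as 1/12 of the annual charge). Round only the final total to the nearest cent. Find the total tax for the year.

1 January – 31 January 2030: 1 month at 1.6% → €423,000 × 1.6% × 1/12 = €564.0000
1 February – 30 November 2030: 10 months at 1.95% → €423,000 × 1.95% × 10/12 = €6,873.7500
1 December – 31 December 2030: 1 month at 2.5% → €423,000 × 2.5% × 1/12 = €881.2500
Total = €8,319.0000

€8,319.00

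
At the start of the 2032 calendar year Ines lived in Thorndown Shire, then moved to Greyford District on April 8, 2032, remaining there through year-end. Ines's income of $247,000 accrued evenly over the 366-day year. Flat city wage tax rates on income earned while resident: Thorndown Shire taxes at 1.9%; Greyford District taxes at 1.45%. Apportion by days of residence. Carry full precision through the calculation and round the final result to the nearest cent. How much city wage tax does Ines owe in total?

$3,879.11

Thorndown Shire, January 1 – April 7, 2032: 98 days → $247,000 × 1.9% × 98/366 = $1,256.5956
Greyford District, April 8 – December 31, 2032: 268 days → $247,000 × 1.45% × 268/366 = $2,622.5191
Total = $3,879.1148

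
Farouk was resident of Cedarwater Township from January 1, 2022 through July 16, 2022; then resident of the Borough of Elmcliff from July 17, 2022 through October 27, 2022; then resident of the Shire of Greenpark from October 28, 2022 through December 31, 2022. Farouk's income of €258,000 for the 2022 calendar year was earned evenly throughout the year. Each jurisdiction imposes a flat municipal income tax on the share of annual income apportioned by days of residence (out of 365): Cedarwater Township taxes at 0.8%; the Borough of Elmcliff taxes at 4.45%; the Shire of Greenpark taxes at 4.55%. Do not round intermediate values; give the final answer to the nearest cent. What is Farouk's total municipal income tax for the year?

€6,444.35

Cedarwater Township, January 1 – July 16, 2022: 197 days → €258,000 × 0.8% × 197/365 = €1,113.9945
The Borough of Elmcliff, July 17 – October 27, 2022: 103 days → €258,000 × 4.45% × 103/365 = €3,239.8438
The Shire of Greenpark, October 28 – December 31, 2022: 65 days → €258,000 × 4.55% × 65/365 = €2,090.5068
Total = €6,444.3452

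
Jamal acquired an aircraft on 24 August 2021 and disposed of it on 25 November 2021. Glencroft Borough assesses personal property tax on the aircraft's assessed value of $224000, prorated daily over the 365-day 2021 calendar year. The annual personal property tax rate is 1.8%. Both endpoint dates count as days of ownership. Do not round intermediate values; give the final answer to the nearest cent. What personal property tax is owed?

$1038.38

Days held (24 August – 25 November 2021): 94 out of 365
Tax = $224000 × 1.8% × 94/365 = $1038.3781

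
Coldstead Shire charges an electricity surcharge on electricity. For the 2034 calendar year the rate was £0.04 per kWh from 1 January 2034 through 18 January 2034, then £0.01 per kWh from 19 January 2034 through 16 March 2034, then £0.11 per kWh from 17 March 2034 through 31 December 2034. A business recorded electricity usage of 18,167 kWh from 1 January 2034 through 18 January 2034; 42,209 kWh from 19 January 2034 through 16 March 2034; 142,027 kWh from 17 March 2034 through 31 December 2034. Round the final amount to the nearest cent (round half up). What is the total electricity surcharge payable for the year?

£16,771.74

1 January – 18 January 2034: 18,167 kWh at £0.04/kWh → £726.68
19 January – 16 March 2034: 42,209 kWh at £0.01/kWh → £422.09
17 March – 31 December 2034: 142,027 kWh at £0.11/kWh → £15,622.97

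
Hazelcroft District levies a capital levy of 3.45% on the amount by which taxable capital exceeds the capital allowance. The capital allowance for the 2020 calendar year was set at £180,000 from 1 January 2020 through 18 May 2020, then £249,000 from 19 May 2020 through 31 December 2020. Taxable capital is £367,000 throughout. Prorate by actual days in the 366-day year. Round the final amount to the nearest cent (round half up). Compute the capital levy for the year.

£4,975.07

1 January – 18 May 2020: 139 days, exemption £180,000 → (£367,000 − £180,000) × 3.45% × 139/366 = £2,450.1598
19 May – 31 December 2020: 227 days, exemption £249,000 → (£367,000 − £249,000) × 3.45% × 227/366 = £2,524.9098
Total = £4,975.0697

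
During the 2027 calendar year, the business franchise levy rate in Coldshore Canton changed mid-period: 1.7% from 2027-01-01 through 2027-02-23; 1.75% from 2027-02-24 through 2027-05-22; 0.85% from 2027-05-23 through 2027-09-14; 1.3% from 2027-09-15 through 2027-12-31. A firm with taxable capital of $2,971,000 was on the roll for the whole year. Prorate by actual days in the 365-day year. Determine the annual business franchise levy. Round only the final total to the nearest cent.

2027-01-01 to 2027-02-23: 54 days at 1.7% → $2,971,000 × 1.7% × 54/365 = $7,472.2685
2027-02-24 to 2027-05-22: 88 days at 1.75% → $2,971,000 × 1.75% × 88/365 = $12,535.1781
2027-05-23 to 2027-09-14: 115 days at 0.85% → $2,971,000 × 0.85% × 115/365 = $7,956.5822
2027-09-15 to 2027-12-31: 108 days at 1.3% → $2,971,000 × 1.3% × 108/365 = $11,428.1753
Total = $39,392.2041

$39,392.20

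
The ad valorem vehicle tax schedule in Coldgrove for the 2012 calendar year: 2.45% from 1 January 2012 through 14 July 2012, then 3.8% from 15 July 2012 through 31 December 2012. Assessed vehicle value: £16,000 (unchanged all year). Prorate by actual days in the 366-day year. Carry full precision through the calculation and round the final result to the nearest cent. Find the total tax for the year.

£492.33

1 January – 14 July 2012: 196 days at 2.45% → £16,000 × 2.45% × 196/366 = £209.9235
15 July – 31 December 2012: 170 days at 3.8% → £16,000 × 3.8% × 170/366 = £282.4044
Total = £492.3279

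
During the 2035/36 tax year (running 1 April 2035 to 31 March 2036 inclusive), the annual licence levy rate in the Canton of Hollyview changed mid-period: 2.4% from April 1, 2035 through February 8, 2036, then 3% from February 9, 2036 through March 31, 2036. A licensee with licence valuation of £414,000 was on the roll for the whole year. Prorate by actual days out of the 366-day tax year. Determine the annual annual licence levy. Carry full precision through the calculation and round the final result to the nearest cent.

£10,288.92

April 1, 2035 – February 8, 2036: 314 days at 2.4% → £414,000 × 2.4% × 314/366 = £8,524.3279
February 9 – March 31, 2036: 52 days at 3% → £414,000 × 3% × 52/366 = £1,764.5902
Total = £10,288.9180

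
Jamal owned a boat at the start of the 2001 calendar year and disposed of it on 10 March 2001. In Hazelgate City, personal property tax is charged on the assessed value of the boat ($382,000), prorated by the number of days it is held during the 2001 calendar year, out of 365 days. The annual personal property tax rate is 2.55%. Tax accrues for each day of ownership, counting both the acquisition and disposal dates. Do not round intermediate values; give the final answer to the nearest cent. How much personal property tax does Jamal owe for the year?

Days held (1 January – 10 March 2001): 69 out of 365
Tax = $382,000 × 2.55% × 69/365 = $1,841.4493

$1,841.45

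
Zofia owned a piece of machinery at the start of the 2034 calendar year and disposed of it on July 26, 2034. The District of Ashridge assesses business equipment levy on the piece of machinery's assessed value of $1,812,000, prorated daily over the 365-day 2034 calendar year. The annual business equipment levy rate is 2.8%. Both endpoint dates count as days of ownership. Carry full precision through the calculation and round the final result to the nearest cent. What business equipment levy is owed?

$28,773.57

Days held (January 1 – July 26, 2034): 207 out of 365
Tax = $1,812,000 × 2.8% × 207/365 = $28,773.5671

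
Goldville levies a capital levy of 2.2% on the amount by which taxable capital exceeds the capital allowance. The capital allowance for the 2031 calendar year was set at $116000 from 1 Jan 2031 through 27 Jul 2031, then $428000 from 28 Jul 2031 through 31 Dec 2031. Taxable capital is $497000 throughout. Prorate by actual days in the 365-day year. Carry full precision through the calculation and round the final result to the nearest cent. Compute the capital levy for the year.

1 Jan – 27 Jul 2031: 208 days, exemption $116000 → ($497000 − $116000) × 2.2% × 208/365 = $4776.5918
28 Jul – 31 Dec 2031: 157 days, exemption $428000 → ($497000 − $428000) × 2.2% × 157/365 = $652.9479
Total = $5429.5397

$5429.54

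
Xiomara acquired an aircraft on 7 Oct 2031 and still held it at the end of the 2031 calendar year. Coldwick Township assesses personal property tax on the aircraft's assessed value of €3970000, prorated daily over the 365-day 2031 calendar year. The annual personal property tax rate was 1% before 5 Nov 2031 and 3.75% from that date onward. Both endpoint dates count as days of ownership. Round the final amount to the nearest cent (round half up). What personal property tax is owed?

7 Oct – 4 Nov 2031: 29 days at 1% → €3970000 × 1% × 29/365 = €3154.2466
5 Nov – 31 Dec 2031: 57 days at 3.75% → €3970000 × 3.75% × 57/365 = €23248.9726
Total = €26403.2192

€26403.22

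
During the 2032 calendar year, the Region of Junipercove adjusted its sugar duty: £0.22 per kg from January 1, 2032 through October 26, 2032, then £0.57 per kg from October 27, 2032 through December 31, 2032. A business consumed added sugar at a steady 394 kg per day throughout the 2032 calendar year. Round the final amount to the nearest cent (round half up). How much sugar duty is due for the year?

£40,826.28

January 1 – October 26, 2032: 300 days × 394 kg/day = 118,200 kg at £0.22/kg → £26,004.00
October 27 – December 31, 2032: 66 days × 394 kg/day = 26,004 kg at £0.57/kg → £14,822.28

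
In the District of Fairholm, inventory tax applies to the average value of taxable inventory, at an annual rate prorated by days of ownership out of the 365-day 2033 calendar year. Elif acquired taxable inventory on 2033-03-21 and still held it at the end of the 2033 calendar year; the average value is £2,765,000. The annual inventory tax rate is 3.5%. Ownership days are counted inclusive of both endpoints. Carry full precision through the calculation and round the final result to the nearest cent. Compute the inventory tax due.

£75,829.18

Days held (2033-03-21 to 2033-12-31): 286 out of 365
Tax = £2,765,000 × 3.5% × 286/365 = £75,829.1781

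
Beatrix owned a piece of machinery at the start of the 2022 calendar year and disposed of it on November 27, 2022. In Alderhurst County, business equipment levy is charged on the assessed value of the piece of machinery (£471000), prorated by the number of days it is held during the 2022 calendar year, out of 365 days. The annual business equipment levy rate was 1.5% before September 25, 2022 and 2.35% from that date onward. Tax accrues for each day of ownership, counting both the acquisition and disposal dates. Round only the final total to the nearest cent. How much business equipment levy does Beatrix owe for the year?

£7108.87

January 1 – September 24, 2022: 267 days at 1.5% → £471000 × 1.5% × 267/365 = £5168.0959
September 25 – November 27, 2022: 64 days at 2.35% → £471000 × 2.35% × 64/365 = £1940.7781
Total = £7108.8740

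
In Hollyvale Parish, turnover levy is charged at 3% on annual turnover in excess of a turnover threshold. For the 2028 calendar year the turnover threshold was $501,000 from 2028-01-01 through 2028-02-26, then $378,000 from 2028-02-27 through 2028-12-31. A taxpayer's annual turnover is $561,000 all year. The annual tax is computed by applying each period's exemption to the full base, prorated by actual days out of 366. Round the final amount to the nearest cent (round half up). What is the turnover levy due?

2028-01-01 to 2028-02-26: 57 days, exemption $501,000 → ($561,000 − $501,000) × 3% × 57/366 = $280.3279
2028-02-27 to 2028-12-31: 309 days, exemption $378,000 → ($561,000 − $378,000) × 3% × 309/366 = $4,635.0000
Total = $4,915.3279

$4,915.33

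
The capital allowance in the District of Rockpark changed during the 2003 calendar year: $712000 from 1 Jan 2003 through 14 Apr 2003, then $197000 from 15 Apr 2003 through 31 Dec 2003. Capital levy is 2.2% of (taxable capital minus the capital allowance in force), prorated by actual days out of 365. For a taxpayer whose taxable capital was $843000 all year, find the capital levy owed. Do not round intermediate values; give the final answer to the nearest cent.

1 Jan – 14 Apr 2003: 104 days, exemption $712000 → ($843000 − $712000) × 2.2% × 104/365 = $821.1726
15 Apr – 31 Dec 2003: 261 days, exemption $197000 → ($843000 − $197000) × 2.2% × 261/365 = $10162.5534
Total = $10983.7260

$10983.73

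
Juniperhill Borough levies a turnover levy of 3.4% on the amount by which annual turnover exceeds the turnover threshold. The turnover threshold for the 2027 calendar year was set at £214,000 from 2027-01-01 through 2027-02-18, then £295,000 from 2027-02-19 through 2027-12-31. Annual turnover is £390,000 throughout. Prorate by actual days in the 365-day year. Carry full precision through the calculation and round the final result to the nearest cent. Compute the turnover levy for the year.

2027-01-01 to 2027-02-18: 49 days, exemption £214,000 → (£390,000 − £214,000) × 3.4% × 49/365 = £803.3315
2027-02-19 to 2027-12-31: 316 days, exemption £295,000 → (£390,000 − £295,000) × 3.4% × 316/365 = £2,796.3836
Total = £3,599.7151

£3,599.72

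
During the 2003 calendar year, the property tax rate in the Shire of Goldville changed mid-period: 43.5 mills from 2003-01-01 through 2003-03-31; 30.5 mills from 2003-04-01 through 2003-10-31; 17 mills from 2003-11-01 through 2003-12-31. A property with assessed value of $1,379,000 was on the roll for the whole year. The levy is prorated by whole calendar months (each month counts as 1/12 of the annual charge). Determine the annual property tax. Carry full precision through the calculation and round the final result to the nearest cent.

2003-01-01 to 2003-03-31: 3 months at 43.5 mills → $1,379,000 × 4.35% × 3/12 = $14,996.6250
2003-04-01 to 2003-10-31: 7 months at 30.5 mills → $1,379,000 × 3.05% × 7/12 = $24,534.7083
2003-11-01 to 2003-12-31: 2 months at 17 mills → $1,379,000 × 1.7% × 2/12 = $3,907.1667
Total = $43,438.5000

$43,438.50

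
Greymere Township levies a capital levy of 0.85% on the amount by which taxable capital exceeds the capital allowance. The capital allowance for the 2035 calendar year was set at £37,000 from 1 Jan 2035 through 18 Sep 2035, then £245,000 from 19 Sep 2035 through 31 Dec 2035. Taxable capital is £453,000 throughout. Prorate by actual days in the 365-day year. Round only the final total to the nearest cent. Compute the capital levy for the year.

£3,032.24

1 Jan – 18 Sep 2035: 261 days, exemption £37,000 → (£453,000 − £37,000) × 0.85% × 261/365 = £2,528.4822
19 Sep – 31 Dec 2035: 104 days, exemption £245,000 → (£453,000 − £245,000) × 0.85% × 104/365 = £503.7589
Total = £3,032.2411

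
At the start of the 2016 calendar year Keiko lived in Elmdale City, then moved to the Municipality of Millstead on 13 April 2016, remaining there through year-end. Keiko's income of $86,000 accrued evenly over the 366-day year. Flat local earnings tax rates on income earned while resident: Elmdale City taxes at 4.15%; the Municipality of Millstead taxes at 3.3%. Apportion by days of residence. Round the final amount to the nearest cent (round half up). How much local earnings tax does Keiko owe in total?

Elmdale City, 1 January – 12 April 2016: 103 days → $86,000 × 4.15% × 103/366 = $1,004.3907
The Municipality of Millstead, 13 April – 31 December 2016: 263 days → $86,000 × 3.3% × 263/366 = $2,039.3279
Total = $3,043.7186

$3,043.72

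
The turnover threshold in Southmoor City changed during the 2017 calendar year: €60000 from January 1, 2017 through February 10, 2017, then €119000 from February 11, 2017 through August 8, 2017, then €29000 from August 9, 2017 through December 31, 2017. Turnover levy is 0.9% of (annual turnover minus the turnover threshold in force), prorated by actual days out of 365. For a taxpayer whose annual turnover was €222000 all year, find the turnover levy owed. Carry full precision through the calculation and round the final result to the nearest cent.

€1308.43

January 1 – February 10, 2017: 41 days, exemption €60000 → (€222000 − €60000) × 0.9% × 41/365 = €163.7753
February 11 – August 8, 2017: 179 days, exemption €119000 → (€222000 − €119000) × 0.9% × 179/365 = €454.6110
August 9 – December 31, 2017: 145 days, exemption €29000 → (€222000 − €29000) × 0.9% × 145/365 = €690.0411
Total = €1308.4274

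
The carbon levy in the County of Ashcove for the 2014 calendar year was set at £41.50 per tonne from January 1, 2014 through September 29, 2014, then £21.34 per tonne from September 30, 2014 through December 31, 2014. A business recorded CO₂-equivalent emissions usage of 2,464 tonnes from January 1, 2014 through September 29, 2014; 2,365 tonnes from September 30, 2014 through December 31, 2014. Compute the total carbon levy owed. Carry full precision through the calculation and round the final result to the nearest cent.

January 1 – September 29, 2014: 2,464 tonnes at £41.50/tonne → £102256.00
September 30 – December 31, 2014: 2,365 tonnes at £21.34/tonne → £50469.10

£152725.10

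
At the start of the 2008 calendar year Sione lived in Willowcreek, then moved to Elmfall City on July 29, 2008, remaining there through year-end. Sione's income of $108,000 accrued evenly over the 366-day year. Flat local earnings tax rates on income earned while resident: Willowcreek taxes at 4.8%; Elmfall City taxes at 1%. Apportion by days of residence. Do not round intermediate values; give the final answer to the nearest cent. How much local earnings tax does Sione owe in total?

Willowcreek, January 1 – July 28, 2008: 210 days → $108,000 × 4.8% × 210/366 = $2,974.4262
Elmfall City, July 29 – December 31, 2008: 156 days → $108,000 × 1% × 156/366 = $460.3279
Total = $3,434.7541

$3,434.75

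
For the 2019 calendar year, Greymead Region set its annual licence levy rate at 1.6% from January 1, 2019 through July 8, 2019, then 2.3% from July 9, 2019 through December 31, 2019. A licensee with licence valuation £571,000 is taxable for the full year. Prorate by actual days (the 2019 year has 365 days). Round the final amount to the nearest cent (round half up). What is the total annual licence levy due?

January 1 – July 8, 2019: 189 days at 1.6% → £571,000 × 1.6% × 189/365 = £4,730.6959
July 9 – December 31, 2019: 176 days at 2.3% → £571,000 × 2.3% × 176/365 = £6,332.6247
Total = £11,063.3205

£11,063.32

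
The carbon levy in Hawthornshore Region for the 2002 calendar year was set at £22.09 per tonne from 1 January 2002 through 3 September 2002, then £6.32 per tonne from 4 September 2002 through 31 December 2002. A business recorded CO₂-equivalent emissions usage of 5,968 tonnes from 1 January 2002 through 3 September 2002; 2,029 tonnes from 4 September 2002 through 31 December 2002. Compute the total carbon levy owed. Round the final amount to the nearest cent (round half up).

1 January – 3 September 2002: 5,968 tonnes at £22.09/tonne → £131,833.12
4 September – 31 December 2002: 2,029 tonnes at £6.32/tonne → £12,823.28

£144,656.40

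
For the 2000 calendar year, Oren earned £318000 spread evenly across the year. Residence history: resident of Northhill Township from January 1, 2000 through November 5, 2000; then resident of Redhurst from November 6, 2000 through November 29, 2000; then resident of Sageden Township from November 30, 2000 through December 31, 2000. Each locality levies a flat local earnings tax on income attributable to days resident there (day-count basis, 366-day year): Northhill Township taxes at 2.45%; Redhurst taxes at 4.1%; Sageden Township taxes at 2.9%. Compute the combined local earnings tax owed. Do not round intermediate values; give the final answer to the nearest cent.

£8260.18

Northhill Township, January 1 – November 5, 2000: 310 days → £318000 × 2.45% × 310/366 = £6598.9344
Redhurst, November 6 – November 29, 2000: 24 days → £318000 × 4.1% × 24/366 = £854.9508
Sageden Township, November 30 – December 31, 2000: 32 days → £318000 × 2.9% × 32/366 = £806.2951
Total = £8260.1803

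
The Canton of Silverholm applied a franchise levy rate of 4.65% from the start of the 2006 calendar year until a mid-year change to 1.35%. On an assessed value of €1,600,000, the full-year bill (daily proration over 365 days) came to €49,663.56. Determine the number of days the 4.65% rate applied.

194 days

Let d = days at the first rate; then 365 − d days at the second rate.
€1,600,000 × [4.65%·d + 1.35%·(365−d)] / 365 = €49,663.56
Solving gives d = 194, so the new rate took effect on 14 July 2006.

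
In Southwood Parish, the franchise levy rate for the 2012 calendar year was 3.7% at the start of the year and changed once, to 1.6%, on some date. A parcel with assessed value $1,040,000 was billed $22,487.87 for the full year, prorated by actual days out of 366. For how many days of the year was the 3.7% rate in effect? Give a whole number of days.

98 days

Let d = days at the first rate; then 366 − d days at the second rate.
$1,040,000 × [3.7%·d + 1.6%·(366−d)] / 366 = $22,487.87
Solving gives d = 98, so the new rate took effect on 8 April 2012.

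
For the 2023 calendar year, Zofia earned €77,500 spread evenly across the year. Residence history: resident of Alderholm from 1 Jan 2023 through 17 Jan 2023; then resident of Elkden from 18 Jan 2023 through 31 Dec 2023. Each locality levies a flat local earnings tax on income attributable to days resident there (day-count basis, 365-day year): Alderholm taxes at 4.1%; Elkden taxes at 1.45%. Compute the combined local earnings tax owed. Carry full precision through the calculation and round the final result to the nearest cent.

€1,219.40

Alderholm, 1 Jan – 17 Jan 2023: 17 days → €77,500 × 4.1% × 17/365 = €147.9932
Elkden, 18 Jan – 31 Dec 2023: 348 days → €77,500 × 1.45% × 348/365 = €1,071.4110
Total = €1,219.4041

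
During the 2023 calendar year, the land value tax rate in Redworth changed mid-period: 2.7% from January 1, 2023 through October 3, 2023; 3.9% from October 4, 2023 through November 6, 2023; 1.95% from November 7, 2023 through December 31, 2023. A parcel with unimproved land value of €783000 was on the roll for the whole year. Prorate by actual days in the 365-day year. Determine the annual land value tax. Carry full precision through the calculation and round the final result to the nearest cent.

€21131.35

January 1 – October 3, 2023: 276 days at 2.7% → €783000 × 2.7% × 276/365 = €15986.0712
October 4 – November 6, 2023: 34 days at 3.9% → €783000 × 3.9% × 34/365 = €2844.5425
November 7 – December 31, 2023: 55 days at 1.95% → €783000 × 1.95% × 55/365 = €2300.7329
Total = €21131.3466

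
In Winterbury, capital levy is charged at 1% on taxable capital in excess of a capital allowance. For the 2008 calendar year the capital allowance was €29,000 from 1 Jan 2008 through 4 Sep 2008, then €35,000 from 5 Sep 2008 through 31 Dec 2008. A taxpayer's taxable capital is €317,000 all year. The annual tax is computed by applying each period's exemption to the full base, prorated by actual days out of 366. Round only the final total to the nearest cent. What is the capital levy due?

1 Jan – 4 Sep 2008: 248 days, exemption €29,000 → (€317,000 − €29,000) × 1% × 248/366 = €1,951.4754
5 Sep – 31 Dec 2008: 118 days, exemption €35,000 → (€317,000 − €35,000) × 1% × 118/366 = €909.1803
Total = €2,860.6557

€2,860.66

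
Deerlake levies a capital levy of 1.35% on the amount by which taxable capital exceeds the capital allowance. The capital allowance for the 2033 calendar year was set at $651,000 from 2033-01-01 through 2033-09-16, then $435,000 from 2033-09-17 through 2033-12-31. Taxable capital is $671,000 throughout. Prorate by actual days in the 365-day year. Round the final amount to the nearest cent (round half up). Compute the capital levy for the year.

$1,116.84

2033-01-01 to 2033-09-16: 259 days, exemption $651,000 → ($671,000 − $651,000) × 1.35% × 259/365 = $191.5890
2033-09-17 to 2033-12-31: 106 days, exemption $435,000 → ($671,000 − $435,000) × 1.35% × 106/365 = $925.2493
Total = $1,116.8384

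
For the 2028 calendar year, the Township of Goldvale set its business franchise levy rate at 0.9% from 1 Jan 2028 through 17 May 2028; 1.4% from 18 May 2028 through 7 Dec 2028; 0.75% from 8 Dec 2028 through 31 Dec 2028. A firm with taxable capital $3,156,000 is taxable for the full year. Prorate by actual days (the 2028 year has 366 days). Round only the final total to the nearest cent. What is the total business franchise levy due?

1 Jan – 17 May 2028: 138 days at 0.9% → $3,156,000 × 0.9% × 138/366 = $10,709.7049
18 May – 7 Dec 2028: 204 days at 1.4% → $3,156,000 × 1.4% × 204/366 = $24,627.1475
8 Dec – 31 Dec 2028: 24 days at 0.75% → $3,156,000 × 0.75% × 24/366 = $1,552.1311
Total = $36,888.9836

$36,888.98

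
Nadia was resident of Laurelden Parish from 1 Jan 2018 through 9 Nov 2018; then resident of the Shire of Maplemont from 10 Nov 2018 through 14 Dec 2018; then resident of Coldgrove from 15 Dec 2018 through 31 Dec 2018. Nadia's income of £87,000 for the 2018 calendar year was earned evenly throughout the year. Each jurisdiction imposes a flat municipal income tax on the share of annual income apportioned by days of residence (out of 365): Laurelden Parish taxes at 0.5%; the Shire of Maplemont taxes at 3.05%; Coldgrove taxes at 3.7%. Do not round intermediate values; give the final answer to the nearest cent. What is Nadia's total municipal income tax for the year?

£777.40

Laurelden Parish, 1 Jan – 9 Nov 2018: 313 days → £87,000 × 0.5% × 313/365 = £373.0274
The Shire of Maplemont, 10 Nov – 14 Dec 2018: 35 days → £87,000 × 3.05% × 35/365 = £254.4452
Coldgrove, 15 Dec – 31 Dec 2018: 17 days → £87,000 × 3.7% × 17/365 = £149.9260
Total = £777.3986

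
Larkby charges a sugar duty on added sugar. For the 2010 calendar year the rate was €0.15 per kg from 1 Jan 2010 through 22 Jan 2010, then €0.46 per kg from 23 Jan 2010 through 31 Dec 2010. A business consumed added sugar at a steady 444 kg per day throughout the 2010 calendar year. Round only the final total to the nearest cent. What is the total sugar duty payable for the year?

€71,519.52

1 Jan – 22 Jan 2010: 22 days × 444 kg/day = 9,768 kg at €0.15/kg → €1,465.20
23 Jan – 31 Dec 2010: 343 days × 444 kg/day = 152,292 kg at €0.46/kg → €70,054.32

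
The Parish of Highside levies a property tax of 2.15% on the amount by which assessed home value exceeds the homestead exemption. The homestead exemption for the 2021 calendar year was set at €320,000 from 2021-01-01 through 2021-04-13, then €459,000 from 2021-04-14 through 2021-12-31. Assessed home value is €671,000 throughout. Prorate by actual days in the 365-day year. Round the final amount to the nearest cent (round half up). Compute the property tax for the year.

2021-01-01 to 2021-04-13: 103 days, exemption €320,000 → (€671,000 − €320,000) × 2.15% × 103/365 = €2,129.5603
2021-04-14 to 2021-12-31: 262 days, exemption €459,000 → (€671,000 − €459,000) × 2.15% × 262/365 = €3,271.7699
Total = €5,401.3301

€5,401.33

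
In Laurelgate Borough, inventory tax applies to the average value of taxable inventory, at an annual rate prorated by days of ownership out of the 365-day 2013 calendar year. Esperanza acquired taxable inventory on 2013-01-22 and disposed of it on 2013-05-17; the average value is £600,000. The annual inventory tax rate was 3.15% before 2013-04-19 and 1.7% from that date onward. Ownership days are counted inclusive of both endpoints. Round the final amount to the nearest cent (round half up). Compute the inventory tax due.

£5,315.34

2013-01-22 to 2013-04-18: 87 days at 3.15% → £600,000 × 3.15% × 87/365 = £4,504.9315
2013-04-19 to 2013-05-17: 29 days at 1.7% → £600,000 × 1.7% × 29/365 = £810.4110
Total = £5,315.3425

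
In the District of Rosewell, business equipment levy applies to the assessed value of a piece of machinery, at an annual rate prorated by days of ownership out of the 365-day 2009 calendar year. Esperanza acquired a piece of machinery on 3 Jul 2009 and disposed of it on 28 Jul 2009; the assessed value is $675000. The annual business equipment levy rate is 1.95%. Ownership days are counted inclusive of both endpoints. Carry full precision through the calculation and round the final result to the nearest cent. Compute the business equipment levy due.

$937.60

Days held (3 Jul – 28 Jul 2009): 26 out of 365
Tax = $675000 × 1.95% × 26/365 = $937.6027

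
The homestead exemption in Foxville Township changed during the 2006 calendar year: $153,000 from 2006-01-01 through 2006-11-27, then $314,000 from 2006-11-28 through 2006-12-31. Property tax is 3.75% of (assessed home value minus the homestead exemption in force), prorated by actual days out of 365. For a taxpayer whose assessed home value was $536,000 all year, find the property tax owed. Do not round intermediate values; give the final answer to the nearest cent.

2006-01-01 to 2006-11-27: 331 days, exemption $153,000 → ($536,000 − $153,000) × 3.75% × 331/365 = $13,024.6233
2006-11-28 to 2006-12-31: 34 days, exemption $314,000 → ($536,000 − $314,000) × 3.75% × 34/365 = $775.4795
Total = $13,800.1027

$13,800.10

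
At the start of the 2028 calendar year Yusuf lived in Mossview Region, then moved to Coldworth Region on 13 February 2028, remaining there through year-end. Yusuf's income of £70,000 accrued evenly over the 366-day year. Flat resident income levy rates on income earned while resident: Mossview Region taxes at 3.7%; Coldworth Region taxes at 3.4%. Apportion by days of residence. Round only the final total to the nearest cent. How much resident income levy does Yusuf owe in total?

£2,404.67

Mossview Region, 1 January – 12 February 2028: 43 days → £70,000 × 3.7% × 43/366 = £304.2896
Coldworth Region, 13 February – 31 December 2028: 323 days → £70,000 × 3.4% × 323/366 = £2,100.3825
Total = £2,404.6721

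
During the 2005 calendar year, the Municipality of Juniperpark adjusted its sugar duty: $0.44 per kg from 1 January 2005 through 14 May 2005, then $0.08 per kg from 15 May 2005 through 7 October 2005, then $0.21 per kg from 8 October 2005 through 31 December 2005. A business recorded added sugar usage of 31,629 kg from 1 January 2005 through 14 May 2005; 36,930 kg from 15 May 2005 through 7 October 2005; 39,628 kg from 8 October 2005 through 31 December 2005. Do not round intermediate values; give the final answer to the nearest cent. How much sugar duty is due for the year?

1 January – 14 May 2005: 31,629 kg at $0.44/kg → $13,916.76
15 May – 7 October 2005: 36,930 kg at $0.08/kg → $2,954.40
8 October – 31 December 2005: 39,628 kg at $0.21/kg → $8,321.88

$25,193.04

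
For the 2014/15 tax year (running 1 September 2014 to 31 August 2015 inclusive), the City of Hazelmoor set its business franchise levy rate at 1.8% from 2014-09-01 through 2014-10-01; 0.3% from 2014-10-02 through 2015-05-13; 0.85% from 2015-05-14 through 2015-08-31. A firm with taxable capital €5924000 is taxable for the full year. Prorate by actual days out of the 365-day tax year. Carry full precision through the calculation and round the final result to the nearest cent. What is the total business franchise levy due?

€35138.25

2014-09-01 to 2014-10-01: 31 days at 1.8% → €5924000 × 1.8% × 31/365 = €9056.4164
2014-10-02 to 2015-05-13: 224 days at 0.3% → €5924000 × 0.3% × 224/365 = €10906.6521
2015-05-14 to 2015-08-31: 110 days at 0.85% → €5924000 × 0.85% × 110/365 = €15175.1781
Total = €35138.2466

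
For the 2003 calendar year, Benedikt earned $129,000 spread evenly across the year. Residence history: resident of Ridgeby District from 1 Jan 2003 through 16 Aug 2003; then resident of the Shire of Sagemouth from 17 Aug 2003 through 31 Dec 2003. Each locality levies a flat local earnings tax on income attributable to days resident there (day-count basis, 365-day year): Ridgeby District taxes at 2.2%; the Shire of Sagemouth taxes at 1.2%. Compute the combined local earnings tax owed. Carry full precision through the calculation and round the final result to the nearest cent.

$2,353.81

Ridgeby District, 1 Jan – 16 Aug 2003: 228 days → $129,000 × 2.2% × 228/365 = $1,772.7781
The Shire of Sagemouth, 17 Aug – 31 Dec 2003: 137 days → $129,000 × 1.2% × 137/365 = $581.0301
Total = $2,353.8082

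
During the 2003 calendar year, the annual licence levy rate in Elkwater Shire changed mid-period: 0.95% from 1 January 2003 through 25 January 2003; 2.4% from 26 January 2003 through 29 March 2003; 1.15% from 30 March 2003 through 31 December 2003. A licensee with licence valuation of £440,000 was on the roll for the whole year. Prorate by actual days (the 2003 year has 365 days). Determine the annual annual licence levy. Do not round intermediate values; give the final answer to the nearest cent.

1 January – 25 January 2003: 25 days at 0.95% → £440,000 × 0.95% × 25/365 = £286.3014
26 January – 29 March 2003: 63 days at 2.4% → £440,000 × 2.4% × 63/365 = £1,822.6849
30 March – 31 December 2003: 277 days at 1.15% → £440,000 × 1.15% × 277/365 = £3,840.0548
Total = £5,949.0411

£5,949.04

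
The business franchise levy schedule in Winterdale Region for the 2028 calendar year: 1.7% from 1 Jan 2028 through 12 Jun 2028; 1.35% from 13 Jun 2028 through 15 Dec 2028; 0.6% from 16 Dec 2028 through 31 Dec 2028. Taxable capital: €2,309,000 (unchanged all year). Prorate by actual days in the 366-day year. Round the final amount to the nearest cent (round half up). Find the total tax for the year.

€34,035.67

1 Jan – 12 Jun 2028: 164 days at 1.7% → €2,309,000 × 1.7% × 164/366 = €17,588.7760
13 Jun – 15 Dec 2028: 186 days at 1.35% → €2,309,000 × 1.35% × 186/366 = €15,841.2541
16 Dec – 31 Dec 2028: 16 days at 0.6% → €2,309,000 × 0.6% × 16/366 = €605.6393
Total = €34,035.6694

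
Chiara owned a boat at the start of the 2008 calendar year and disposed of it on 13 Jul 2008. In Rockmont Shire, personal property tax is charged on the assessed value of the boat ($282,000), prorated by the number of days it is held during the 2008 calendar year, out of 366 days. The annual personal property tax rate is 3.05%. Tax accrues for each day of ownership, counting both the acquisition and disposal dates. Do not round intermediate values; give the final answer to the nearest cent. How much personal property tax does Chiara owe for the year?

$4,582.50

Days held (1 Jan – 13 Jul 2008): 195 out of 366
Tax = $282,000 × 3.05% × 195/366 = $4,582.5000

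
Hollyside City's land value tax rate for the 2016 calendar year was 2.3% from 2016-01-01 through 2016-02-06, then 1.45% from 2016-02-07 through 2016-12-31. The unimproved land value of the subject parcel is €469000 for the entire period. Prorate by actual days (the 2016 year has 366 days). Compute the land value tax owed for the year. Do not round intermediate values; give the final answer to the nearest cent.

€7203.51

2016-01-01 to 2016-02-06: 37 days at 2.3% → €469000 × 2.3% × 37/366 = €1090.4891
2016-02-07 to 2016-12-31: 329 days at 1.45% → €469000 × 1.45% × 329/366 = €6113.0178
Total = €7203.5068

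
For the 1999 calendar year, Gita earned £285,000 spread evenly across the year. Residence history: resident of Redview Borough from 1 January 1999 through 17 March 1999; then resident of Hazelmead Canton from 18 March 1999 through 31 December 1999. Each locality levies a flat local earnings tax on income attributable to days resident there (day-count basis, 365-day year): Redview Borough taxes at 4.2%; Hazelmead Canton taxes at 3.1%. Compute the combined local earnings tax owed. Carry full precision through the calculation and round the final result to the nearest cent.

Redview Borough, 1 January – 17 March 1999: 76 days → £285,000 × 4.2% × 76/365 = £2,492.3836
Hazelmead Canton, 18 March – 31 December 1999: 289 days → £285,000 × 3.1% × 289/365 = £6,995.3836
Total = £9,487.7671

£9,487.77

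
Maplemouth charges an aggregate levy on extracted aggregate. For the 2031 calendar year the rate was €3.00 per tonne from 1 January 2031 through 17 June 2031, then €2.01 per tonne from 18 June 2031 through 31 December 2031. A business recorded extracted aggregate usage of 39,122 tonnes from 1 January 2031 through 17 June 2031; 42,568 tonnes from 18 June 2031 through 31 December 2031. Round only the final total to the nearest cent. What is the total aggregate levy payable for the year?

€202,927.68

1 January – 17 June 2031: 39,122 tonnes at €3.00/tonne → €117,366.00
18 June – 31 December 2031: 42,568 tonnes at €2.01/tonne → €85,561.68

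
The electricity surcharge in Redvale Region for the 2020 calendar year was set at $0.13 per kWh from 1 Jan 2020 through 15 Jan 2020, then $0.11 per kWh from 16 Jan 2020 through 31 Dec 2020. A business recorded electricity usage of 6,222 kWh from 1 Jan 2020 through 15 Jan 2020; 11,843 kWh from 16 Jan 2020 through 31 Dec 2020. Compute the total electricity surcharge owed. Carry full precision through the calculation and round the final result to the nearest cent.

$2111.59

1 Jan – 15 Jan 2020: 6,222 kWh at $0.13/kWh → $808.86
16 Jan – 31 Dec 2020: 11,843 kWh at $0.11/kWh → $1302.73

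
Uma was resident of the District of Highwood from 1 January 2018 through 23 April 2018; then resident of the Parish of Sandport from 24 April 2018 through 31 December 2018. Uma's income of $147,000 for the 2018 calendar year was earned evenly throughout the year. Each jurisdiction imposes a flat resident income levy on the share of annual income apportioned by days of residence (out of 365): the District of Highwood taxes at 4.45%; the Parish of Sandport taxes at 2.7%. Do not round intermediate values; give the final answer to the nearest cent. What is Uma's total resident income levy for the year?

The District of Highwood, 1 January – 23 April 2018: 113 days → $147,000 × 4.45% × 113/365 = $2,025.1767
The Parish of Sandport, 24 April – 31 December 2018: 252 days → $147,000 × 2.7% × 252/365 = $2,740.2411
Total = $4,765.4178

$4,765.42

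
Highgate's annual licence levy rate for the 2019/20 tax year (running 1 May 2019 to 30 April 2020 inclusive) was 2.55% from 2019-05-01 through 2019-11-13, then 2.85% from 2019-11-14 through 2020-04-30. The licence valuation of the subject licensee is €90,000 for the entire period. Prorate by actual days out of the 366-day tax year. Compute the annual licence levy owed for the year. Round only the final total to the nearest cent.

€2,419.67

2019-05-01 to 2019-11-13: 197 days at 2.55% → €90,000 × 2.55% × 197/366 = €1,235.2869
2019-11-14 to 2020-04-30: 169 days at 2.85% → €90,000 × 2.85% × 169/366 = €1,184.3852
Total = €2,419.6721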